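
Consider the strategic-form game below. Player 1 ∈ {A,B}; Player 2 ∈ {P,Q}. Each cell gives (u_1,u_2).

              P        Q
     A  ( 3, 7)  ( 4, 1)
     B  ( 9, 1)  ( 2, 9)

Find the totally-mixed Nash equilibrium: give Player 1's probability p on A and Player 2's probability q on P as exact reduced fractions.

P1 indiff ⇒ q·3+(1-q)·4 = q·9+(1-q)·2 ⇒ q(-6) = (1-q)(-2) ⇒ q = 1/4
P2 indiff ⇒ p·7+(1-p)·1 = p·1+(1-p)·9 ⇒ p(6) = (1-p)(8) ⇒ p = 4/7

p=4/7, q=1/4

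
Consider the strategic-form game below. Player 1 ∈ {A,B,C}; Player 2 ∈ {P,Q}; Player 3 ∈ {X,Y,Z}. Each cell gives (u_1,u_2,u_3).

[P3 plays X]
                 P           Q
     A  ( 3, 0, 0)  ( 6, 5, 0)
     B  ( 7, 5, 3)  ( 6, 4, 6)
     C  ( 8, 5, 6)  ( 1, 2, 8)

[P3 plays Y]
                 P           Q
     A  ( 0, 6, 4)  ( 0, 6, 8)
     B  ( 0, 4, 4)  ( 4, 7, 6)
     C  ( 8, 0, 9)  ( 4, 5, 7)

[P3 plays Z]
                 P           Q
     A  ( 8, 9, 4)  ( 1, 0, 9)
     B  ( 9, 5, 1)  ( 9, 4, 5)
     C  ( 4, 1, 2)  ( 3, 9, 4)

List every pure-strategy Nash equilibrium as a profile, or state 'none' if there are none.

PSNE = {(B,Q,Y)}

(A,P,X): not NE [P1→C gives 8>3; P2→Q gives 5>0; P3→Z gives 4>0]
(A,P,Y): not NE [P1→C gives 8>0]
(A,P,Z): not NE [P1→B gives 9>8]
(A,Q,X): not NE [P3→Z gives 9>0]
(A,Q,Y): not NE [P1→C gives 4>0; P3→Z gives 9>8]
(A,Q,Z): not NE [P1→B gives 9>1; P2→P gives 9>0]
(B,P,X): not NE [P1→C gives 8>7; P3→Y gives 4>3]
(B,P,Y): not NE [P1→C gives 8>0; P2→Q gives 7>4]
(B,P,Z): not NE [P3→Y gives 4>1]
(B,Q,X): not NE [P2→P gives 5>4]
(B,Q,Y): NE
(B,Q,Z): not NE [P2→P gives 5>4; P3→Y gives 6>5]
(C,P,X): not NE [P3→Y gives 9>6]
(C,P,Y): not NE [P2→Q gives 5>0]
(C,P,Z): not NE [P1→B gives 9>4; P2→Q gives 9>1; P3→Y gives 9>2]
(C,Q,X): not NE [P1→B gives 6>1; P2→P gives 5>2]
(C,Q,Y): not NE [P3→X gives 8>7]
(C,Q,Z): not NE [P1→B gives 9>3; P3→X gives 8>4]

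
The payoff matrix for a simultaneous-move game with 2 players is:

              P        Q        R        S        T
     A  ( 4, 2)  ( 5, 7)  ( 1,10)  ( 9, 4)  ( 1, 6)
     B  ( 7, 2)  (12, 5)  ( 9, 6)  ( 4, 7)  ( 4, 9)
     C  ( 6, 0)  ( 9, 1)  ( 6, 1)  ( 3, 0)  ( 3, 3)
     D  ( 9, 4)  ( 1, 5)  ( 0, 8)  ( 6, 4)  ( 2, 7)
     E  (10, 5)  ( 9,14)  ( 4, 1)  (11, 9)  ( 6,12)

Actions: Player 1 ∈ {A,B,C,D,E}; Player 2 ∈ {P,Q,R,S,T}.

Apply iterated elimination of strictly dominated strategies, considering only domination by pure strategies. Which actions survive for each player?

Remaining: P1:{B,E} P2:{Q,T}

P1 drop A (E beats it: P:10>4 Q:9>5 R:4>1 S:11>9 T:6>1)
P1 drop C (B beats it: P:7>6 Q:12>9 R:9>6 S:4>3 T:4>3)
P1 drop D (E beats it: P:10>9 Q:9>1 R:4>0 S:11>6 T:6>2)
P2 drop P (Q beats it: B:5>2 E:14>5)
P2 drop R (S beats it: B:7>6 E:9>1)
P2 drop S (T beats it: B:9>7 E:12>9)
P1→{B,E} P2→{Q,T}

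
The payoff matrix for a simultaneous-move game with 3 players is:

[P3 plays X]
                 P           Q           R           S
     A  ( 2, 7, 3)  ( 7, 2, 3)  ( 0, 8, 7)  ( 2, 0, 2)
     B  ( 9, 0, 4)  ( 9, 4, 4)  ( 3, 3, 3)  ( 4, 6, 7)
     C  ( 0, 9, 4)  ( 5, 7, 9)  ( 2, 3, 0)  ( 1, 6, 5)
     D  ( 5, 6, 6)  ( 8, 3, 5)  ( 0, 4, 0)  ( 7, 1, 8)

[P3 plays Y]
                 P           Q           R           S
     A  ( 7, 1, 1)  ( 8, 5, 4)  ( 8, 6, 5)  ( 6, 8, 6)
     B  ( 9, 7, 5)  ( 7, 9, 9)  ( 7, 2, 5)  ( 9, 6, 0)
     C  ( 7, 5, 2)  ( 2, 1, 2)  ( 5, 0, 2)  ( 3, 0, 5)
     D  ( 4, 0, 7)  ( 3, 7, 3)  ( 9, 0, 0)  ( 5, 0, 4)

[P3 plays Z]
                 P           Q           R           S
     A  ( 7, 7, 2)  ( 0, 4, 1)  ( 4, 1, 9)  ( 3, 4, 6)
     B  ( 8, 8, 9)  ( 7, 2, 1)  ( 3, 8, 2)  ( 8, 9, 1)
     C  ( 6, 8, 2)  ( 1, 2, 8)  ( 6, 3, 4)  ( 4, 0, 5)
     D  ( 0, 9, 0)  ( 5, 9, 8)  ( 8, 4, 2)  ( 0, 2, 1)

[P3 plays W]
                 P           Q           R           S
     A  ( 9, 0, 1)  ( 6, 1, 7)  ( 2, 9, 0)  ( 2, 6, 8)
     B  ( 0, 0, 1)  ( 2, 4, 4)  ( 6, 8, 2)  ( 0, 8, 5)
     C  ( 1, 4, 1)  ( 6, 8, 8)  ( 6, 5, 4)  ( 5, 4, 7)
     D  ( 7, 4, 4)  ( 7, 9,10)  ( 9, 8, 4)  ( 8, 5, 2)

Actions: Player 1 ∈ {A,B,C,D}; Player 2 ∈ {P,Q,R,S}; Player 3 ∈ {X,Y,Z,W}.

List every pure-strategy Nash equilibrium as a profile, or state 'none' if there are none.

(A,P,X): not NE [P1→B gives 9>2; P2→R gives 8>7]
(A,P,Y): not NE [P1→B gives 9>7; P2→S gives 8>1; P3→X gives 3>1]
(A,P,Z): not NE [P1→B gives 8>7; P3→X gives 3>2]
(A,P,W): not NE [P2→R gives 9>0; P3→X gives 3>1]
(A,Q,X): not NE [P1→B gives 9>7; P2→R gives 8>2; P3→W gives 7>3]
(A,Q,Y): not NE [P2→S gives 8>5; P3→W gives 7>4]
(A,Q,Z): not NE [P1→B gives 7>0; P2→P gives 7>4; P3→W gives 7>1]
(A,Q,W): not NE [P1→D gives 7>6; P2→R gives 9>1]
(A,R,X): not NE [P1→B gives 3>0; P3→Z gives 9>7]
(A,R,Y): not NE [P1→D gives 9>8; P2→S gives 8>6; P3→Z gives 9>5]
(A,R,Z): not NE [P1→D gives 8>4; P2→P gives 7>1]
(A,R,W): not NE [P1→D gives 9>2; P3→Z gives 9>0]
(A,S,X): not NE [P1→D gives 7>2; P2→R gives 8>0; P3→W gives 8>2]
(A,S,Y): not NE [P1→B gives 9>6; P3→W gives 8>6]
(A,S,Z): not NE [P1→B gives 8>3; P2→P gives 7>4; P3→W gives 8>6]
(A,S,W): not NE [P1→D gives 8>2; P2→R gives 9>6]
(B,P,X): not NE [P2→S gives 6>0; P3→Z gives 9>4]
(B,P,Y): not NE [P2→Q gives 9>7; P3→Z gives 9>5]
(B,P,Z): not NE [P2→S gives 9>8]
(B,P,W): not NE [P1→A gives 9>0; P2→S gives 8>0; P3→Z gives 9>1]
(B,Q,X): not NE [P2→S gives 6>4; P3→Y gives 9>4]
(B,Q,Y): not NE [P1→A gives 8>7]
(B,Q,Z): not NE [P2→S gives 9>2; P3→Y gives 9>1]
(B,Q,W): not NE [P1→D gives 7>2; P2→S gives 8>4; P3→Y gives 9>4]
(B,R,X): not NE [P2→S gives 6>3; P3→Y gives 5>3]
(B,R,Y): not NE [P1→D gives 9>7; P2→Q gives 9>2]
(B,R,Z): not NE [P1→D gives 8>3; P2→S gives 9>8; P3→Y gives 5>2]
(B,R,W): not NE [P1→D gives 9>6; P3→Y gives 5>2]
(B,S,X): not NE [P1→D gives 7>4]
(B,S,Y): not NE [P2→Q gives 9>6; P3→X gives 7>0]
(B,S,Z): not NE [P3→X gives 7>1]
(B,S,W): not NE [P1→D gives 8>0; P3→X gives 7>5]
(C,P,X): not NE [P1→B gives 9>0]
(C,P,Y): not NE [P1→B gives 9>7; P3→X gives 4>2]
(C,P,Z): not NE [P1→B gives 8>6; P3→X gives 4>2]
(C,P,W): not NE [P1→A gives 9>1; P2→Q gives 8>4; P3→X gives 4>1]
(C,Q,X): not NE [P1→B gives 9>5; P2→P gives 9>7]
(C,Q,Y): not NE [P1→A gives 8>2; P2→P gives 5>1; P3→X gives 9>2]
(C,Q,Z): not NE [P1→B gives 7>1; P2→P gives 8>2; P3→X gives 9>8]
(C,Q,W): not NE [P1→D gives 7>6; P3→X gives 9>8]
(C,R,X): not NE [P1→B gives 3>2; P2→P gives 9>3; P3→W gives 4>0]
(C,R,Y): not NE [P1→D gives 9>5; P2→P gives 5>0; P3→W gives 4>2]
(C,R,Z): not NE [P1→D gives 8>6; P2→P gives 8>3]
(C,R,W): not NE [P1→D gives 9>6; P2→Q gives 8>5]
(C,S,X): not NE [P1→D gives 7>1; P2→P gives 9>6; P3→W gives 7>5]
(C,S,Y): not NE [P1→B gives 9>3; P2→P gives 5>0; P3→W gives 7>5]
(C,S,Z): not NE [P1→B gives 8>4; P2→P gives 8>0; P3→W gives 7>5]
(C,S,W): not NE [P1→D gives 8>5; P2→Q gives 8>4]
(D,P,X): not NE [P1→B gives 9>5; P3→Y gives 7>6]
(D,P,Y): not NE [P1→B gives 9>4; P2→Q gives 7>0]
(D,P,Z): not NE [P1→B gives 8>0; P3→Y gives 7>0]
(D,P,W): not NE [P1→A gives 9>7; P2→Q gives 9>4; P3→Y gives 7>4]
(D,Q,X): not NE [P1→B gives 9>8; P2→P gives 6>3; P3→W gives 10>5]
(D,Q,Y): not NE [P1→A gives 8>3; P3→W gives 10>3]
(D,Q,Z): not NE [P1→B gives 7>5; P3→W gives 10>8]
(D,Q,W): NE
(D,R,X): not NE [P1→B gives 3>0; P2→P gives 6>4; P3→W gives 4>0]
(D,R,Y): not NE [P2→Q gives 7>0; P3→W gives 4>0]
(D,R,Z): not NE [P2→Q gives 9>4; P3→W gives 4>2]
(D,R,W): not NE [P2→Q gives 9>8]
(D,S,X): not NE [P2→P gives 6>1]
(D,S,Y): not NE [P1→B gives 9>5; P2→Q gives 7>0; P3→X gives 8>4]
(D,S,Z): not NE [P1→B gives 8>0; P2→Q gives 9>2; P3→X gives 8>1]
(D,S,W): not NE [P2→Q gives 9>5; P3→X gives 8>2]

NE set: (D,Q,W)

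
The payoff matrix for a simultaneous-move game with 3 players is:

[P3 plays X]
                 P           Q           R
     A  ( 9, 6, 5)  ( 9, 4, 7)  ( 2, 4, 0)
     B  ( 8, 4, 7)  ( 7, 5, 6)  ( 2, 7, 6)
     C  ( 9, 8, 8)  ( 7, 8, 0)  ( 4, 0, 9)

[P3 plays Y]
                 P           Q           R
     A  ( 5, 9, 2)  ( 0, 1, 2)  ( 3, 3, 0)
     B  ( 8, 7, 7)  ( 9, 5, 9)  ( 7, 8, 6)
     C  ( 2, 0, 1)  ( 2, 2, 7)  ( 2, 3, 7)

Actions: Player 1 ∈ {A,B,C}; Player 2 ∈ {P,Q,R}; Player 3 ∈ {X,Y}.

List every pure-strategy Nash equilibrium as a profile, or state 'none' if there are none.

(A,P,X): NE
(A,P,Y): not NE [P1→B gives 8>5; P3→X gives 5>2]
(A,Q,X): not NE [P2→P gives 6>4]
(A,Q,Y): not NE [P1→B gives 9>0; P2→P gives 9>1; P3→X gives 7>2]
(A,R,X): not NE [P1→C gives 4>2; P2→P gives 6>4]
(A,R,Y): not NE [P1→B gives 7>3; P2→P gives 9>3]
(B,P,X): not NE [P1→C gives 9>8; P2→R gives 7>4]
(B,P,Y): not NE [P2→R gives 8>7]
(B,Q,X): not NE [P1→A gives 9>7; P2→R gives 7>5; P3→Y gives 9>6]
(B,Q,Y): not NE [P2→R gives 8>5]
(B,R,X): not NE [P1→C gives 4>2]
(B,R,Y): NE
(C,P,X): NE
(C,P,Y): not NE [P1→B gives 8>2; P2→R gives 3>0; P3→X gives 8>1]
(C,Q,X): not NE [P1→A gives 9>7; P3→Y gives 7>0]
(C,Q,Y): not NE [P1→B gives 9>2; P2→R gives 3>2]
(C,R,X): not NE [P2→Q gives 8>0]
(C,R,Y): not NE [P1→B gives 7>2; P3→X gives 9>7]

NE set: (A,P,X), (B,R,Y), (C,P,X)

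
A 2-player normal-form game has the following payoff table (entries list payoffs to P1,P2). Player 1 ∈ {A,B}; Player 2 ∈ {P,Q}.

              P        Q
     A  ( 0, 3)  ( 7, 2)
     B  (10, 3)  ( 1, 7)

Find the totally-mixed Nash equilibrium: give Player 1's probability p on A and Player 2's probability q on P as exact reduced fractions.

P1 indiff ⇒ q·0+(1-q)·7 = q·10+(1-q)·1 ⇒ q(-10) = (1-q)(-6) ⇒ q = 3/8
P2 indiff ⇒ p·3+(1-p)·3 = p·2+(1-p)·7 ⇒ p(1) = (1-p)(4) ⇒ p = 4/5

(p,q) = (4/5, 3/8)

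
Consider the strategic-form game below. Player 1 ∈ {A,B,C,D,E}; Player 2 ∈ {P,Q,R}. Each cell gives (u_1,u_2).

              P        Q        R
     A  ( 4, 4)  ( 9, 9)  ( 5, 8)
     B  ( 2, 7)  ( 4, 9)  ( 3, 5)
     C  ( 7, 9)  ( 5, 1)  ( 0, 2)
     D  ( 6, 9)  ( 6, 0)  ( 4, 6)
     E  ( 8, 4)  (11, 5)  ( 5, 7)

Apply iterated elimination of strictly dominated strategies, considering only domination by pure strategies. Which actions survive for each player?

P1 drop B (A beats it: P:4>2 Q:9>4 R:5>3)
P1 drop C (E beats it: P:8>7 Q:11>5 R:5>0)
P1 drop D (E beats it: P:8>6 Q:11>6 R:5>4)
P2 drop P (Q beats it: A:9>4 E:5>4)
P1→{A,E} P2→{Q,R}

Remaining: P1:{A,E} P2:{Q,R}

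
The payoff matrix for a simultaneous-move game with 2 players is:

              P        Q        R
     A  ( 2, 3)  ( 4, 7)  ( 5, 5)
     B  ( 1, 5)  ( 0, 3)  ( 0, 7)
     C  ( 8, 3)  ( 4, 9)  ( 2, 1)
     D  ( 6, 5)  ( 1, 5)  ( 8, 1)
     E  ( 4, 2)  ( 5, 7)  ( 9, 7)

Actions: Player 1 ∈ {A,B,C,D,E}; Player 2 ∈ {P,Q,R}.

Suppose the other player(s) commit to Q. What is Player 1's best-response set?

u_1(A vs Q) = 4
u_1(B vs Q) = 0
u_1(C vs Q) = 4
u_1(D vs Q) = 1
u_1(E vs Q) = 5
max payoff 5 at {E}

BR_1 = {E}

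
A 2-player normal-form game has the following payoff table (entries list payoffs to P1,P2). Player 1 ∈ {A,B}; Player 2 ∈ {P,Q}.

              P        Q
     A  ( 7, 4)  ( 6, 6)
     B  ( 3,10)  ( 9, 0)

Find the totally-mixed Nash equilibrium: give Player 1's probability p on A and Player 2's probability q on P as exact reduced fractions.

p=5/6, q=3/7

P1 indiff ⇒ q·7+(1-q)·6 = q·3+(1-q)·9 ⇒ q(4) = (1-q)(3) ⇒ q = 3/7
P2 indiff ⇒ p·4+(1-p)·10 = p·6+(1-p)·0 ⇒ p(-2) = (1-p)(-10) ⇒ p = 5/6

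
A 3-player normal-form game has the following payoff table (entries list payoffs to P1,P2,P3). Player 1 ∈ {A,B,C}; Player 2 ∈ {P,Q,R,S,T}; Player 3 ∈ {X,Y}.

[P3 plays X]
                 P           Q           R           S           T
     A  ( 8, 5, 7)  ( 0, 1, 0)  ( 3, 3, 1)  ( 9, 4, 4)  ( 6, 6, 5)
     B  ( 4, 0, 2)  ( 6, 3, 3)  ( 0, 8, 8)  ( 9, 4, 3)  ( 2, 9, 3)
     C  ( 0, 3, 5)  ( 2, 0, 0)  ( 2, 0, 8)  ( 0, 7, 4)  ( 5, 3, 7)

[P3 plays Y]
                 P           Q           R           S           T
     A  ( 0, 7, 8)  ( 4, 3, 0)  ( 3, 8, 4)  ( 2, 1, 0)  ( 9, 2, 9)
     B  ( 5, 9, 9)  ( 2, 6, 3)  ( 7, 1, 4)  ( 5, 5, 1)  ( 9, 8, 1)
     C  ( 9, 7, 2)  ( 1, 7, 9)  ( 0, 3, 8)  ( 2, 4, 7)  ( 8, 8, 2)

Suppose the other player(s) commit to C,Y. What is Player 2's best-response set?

argmax u_2 = {T}

u_2(P vs C,Y) = 7
u_2(Q vs C,Y) = 7
u_2(R vs C,Y) = 3
u_2(S vs C,Y) = 4
u_2(T vs C,Y) = 8
max payoff 8 at {T}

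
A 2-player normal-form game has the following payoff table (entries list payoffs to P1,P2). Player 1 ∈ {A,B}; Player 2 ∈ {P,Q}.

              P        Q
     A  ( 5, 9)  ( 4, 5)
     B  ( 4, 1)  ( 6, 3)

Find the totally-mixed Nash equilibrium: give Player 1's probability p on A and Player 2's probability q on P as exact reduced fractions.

P1 indiff ⇒ q·5+(1-q)·4 = q·4+(1-q)·6 ⇒ q(1) = (1-q)(2) ⇒ q = 2/3
P2 indiff ⇒ p·9+(1-p)·1 = p·5+(1-p)·3 ⇒ p(4) = (1-p)(2) ⇒ p = 1/3

p=1/3, q=2/3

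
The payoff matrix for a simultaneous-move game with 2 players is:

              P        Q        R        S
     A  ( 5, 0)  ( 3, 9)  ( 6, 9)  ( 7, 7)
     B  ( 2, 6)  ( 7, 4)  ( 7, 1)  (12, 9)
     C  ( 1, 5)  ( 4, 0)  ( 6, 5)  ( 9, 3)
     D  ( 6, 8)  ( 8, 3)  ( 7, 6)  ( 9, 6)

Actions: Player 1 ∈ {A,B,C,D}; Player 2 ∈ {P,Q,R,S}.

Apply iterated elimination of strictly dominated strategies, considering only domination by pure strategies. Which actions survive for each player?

P1 drop A (D beats it: P:6>5 Q:8>3 R:7>6 S:9>7)
P1 drop C (B beats it: P:2>1 Q:7>4 R:7>6 S:12>9)
P2 drop Q (P beats it: B:6>4 D:8>3)
P2 drop R (P beats it: B:6>1 D:8>6)
P1→{B,D} P2→{P,S}

Remaining: P1:{B,D} P2:{P,S}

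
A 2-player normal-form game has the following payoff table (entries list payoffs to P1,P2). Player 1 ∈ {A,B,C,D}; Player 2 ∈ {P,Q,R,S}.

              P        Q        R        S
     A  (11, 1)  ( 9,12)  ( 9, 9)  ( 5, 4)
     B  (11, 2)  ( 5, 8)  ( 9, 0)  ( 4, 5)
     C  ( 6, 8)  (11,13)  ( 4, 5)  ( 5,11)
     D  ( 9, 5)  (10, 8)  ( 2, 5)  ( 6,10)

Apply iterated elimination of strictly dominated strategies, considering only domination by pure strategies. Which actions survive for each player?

P2 drop P (Q beats it: A:12>1 B:8>2 C:13>8 D:8>5)
P2 drop R (Q beats it: A:12>9 B:8>0 C:13>5 D:8>5)
P1 drop A (D beats it: Q:10>9 S:6>5)
P1 drop B (C beats it: Q:11>5 S:5>4)
P1→{C,D} P2→{Q,S}

IESDS → P1:{C,D} P2:{Q,S}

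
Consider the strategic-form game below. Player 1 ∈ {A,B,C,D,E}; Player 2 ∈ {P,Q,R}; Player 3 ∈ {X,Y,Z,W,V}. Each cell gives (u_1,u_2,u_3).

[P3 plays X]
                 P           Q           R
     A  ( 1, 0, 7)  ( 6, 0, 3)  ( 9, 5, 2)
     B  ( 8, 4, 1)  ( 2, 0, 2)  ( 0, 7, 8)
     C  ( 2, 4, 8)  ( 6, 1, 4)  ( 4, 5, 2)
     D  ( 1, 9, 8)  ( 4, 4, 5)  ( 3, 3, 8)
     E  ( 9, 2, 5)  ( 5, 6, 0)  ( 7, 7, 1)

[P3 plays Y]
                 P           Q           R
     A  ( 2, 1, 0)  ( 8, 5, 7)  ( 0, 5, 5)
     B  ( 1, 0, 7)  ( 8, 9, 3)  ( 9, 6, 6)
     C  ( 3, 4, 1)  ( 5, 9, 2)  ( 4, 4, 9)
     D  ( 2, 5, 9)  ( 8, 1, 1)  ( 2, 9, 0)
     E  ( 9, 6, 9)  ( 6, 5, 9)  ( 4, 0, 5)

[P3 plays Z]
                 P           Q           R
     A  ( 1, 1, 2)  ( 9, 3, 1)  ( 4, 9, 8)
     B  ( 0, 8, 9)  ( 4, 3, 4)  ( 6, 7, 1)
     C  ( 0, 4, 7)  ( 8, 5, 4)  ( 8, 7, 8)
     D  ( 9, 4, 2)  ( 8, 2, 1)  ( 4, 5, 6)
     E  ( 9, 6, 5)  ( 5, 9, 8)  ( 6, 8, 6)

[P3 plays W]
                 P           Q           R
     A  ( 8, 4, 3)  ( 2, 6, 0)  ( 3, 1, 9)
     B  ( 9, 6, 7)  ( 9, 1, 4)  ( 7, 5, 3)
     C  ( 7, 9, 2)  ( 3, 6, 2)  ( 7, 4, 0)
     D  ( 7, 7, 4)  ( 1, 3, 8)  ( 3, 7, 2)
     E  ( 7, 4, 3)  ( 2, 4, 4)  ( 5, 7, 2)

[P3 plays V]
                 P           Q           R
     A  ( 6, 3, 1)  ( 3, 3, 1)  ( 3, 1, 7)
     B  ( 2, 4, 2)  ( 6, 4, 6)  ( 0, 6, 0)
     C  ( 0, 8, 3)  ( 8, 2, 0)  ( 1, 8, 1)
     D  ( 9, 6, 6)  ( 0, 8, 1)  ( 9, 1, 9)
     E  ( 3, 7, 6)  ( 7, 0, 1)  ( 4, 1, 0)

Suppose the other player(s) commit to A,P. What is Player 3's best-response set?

u_3(X vs A,P) = 7
u_3(Y vs A,P) = 0
u_3(Z vs A,P) = 2
u_3(W vs A,P) = 3
u_3(V vs A,P) = 1
max payoff 7 at {X}

argmax u_3 = {X}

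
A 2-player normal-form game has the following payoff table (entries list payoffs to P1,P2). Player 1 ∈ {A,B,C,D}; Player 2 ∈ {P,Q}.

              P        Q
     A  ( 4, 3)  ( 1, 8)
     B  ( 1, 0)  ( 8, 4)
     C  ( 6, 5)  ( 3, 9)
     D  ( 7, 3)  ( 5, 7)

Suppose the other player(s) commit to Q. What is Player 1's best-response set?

P1 best: {B}

u_1(A vs Q) = 1
u_1(B vs Q) = 8
u_1(C vs Q) = 3
u_1(D vs Q) = 5
max payoff 8 at {B}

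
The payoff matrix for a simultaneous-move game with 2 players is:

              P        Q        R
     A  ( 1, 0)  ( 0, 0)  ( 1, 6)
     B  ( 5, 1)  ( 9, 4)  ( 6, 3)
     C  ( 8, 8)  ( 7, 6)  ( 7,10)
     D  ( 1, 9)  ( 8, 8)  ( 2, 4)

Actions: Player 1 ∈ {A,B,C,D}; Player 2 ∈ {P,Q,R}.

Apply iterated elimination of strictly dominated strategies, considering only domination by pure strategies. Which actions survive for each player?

P1 drop A (B beats it: P:5>1 Q:9>0 R:6>1)
P1 drop D (B beats it: P:5>1 Q:9>8 R:6>2)
P2 drop P (R beats it: B:3>1 C:10>8)
P1→{B,C} P2→{Q,R}

Survivors P1:{B,C} P2:{Q,R}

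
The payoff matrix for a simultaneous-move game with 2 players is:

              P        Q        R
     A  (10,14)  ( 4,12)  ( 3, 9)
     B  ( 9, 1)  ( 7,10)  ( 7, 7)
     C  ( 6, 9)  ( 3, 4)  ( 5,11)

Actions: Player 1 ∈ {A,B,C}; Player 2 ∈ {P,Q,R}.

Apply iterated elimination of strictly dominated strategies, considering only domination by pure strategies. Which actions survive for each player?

Survivors P1:{A,B} P2:{P,Q}

P1 drop C (B beats it: P:9>6 Q:7>3 R:7>5)
P2 drop R (Q beats it: A:12>9 B:10>7)
P1→{A,B} P2→{P,Q}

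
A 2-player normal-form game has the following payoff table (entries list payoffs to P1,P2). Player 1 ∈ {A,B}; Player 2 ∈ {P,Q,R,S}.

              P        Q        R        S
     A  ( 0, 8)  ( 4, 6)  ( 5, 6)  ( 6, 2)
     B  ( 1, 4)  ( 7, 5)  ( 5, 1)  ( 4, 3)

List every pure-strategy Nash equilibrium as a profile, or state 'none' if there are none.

(A,P): not NE [P1→B gives 1>0]
(A,Q): not NE [P1→B gives 7>4; P2→P gives 8>6]
(A,R): not NE [P2→P gives 8>6]
(A,S): not NE [P2→P gives 8>2]
(B,P): not NE [P2→Q gives 5>4]
(B,Q): NE
(B,R): not NE [P2→Q gives 5>1]
(B,S): not NE [P1→A gives 6>4; P2→Q gives 5>3]

Nash profiles: (B,Q)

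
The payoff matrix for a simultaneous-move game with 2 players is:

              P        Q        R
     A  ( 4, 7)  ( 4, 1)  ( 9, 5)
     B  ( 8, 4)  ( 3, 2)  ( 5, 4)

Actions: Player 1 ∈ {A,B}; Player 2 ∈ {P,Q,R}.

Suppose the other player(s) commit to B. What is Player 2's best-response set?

u_2(P vs B) = 4
u_2(Q vs B) = 2
u_2(R vs B) = 4
max payoff 4 at {P,R}

argmax u_2 = {P,R}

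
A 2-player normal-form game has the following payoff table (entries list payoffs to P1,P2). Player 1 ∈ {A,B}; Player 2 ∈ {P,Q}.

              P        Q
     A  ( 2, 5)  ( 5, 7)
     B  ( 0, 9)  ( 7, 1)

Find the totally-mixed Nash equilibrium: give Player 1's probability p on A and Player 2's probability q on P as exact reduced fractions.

(p,q) = (4/5, 1/2)

P1 indiff ⇒ q·2+(1-q)·5 = q·0+(1-q)·7 ⇒ q(2) = (1-q)(2) ⇒ q = 1/2
P2 indiff ⇒ p·5+(1-p)·9 = p·7+(1-p)·1 ⇒ p(-2) = (1-p)(-8) ⇒ p = 4/5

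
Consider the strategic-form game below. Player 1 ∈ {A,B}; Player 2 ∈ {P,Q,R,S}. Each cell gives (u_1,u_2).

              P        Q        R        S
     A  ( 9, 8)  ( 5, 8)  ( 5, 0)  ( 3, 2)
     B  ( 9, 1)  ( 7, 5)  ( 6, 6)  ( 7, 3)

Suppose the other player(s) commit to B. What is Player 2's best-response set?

u_2(P vs B) = 1
u_2(Q vs B) = 5
u_2(R vs B) = 6
u_2(S vs B) = 3
max payoff 6 at {R}

P2 best: {R}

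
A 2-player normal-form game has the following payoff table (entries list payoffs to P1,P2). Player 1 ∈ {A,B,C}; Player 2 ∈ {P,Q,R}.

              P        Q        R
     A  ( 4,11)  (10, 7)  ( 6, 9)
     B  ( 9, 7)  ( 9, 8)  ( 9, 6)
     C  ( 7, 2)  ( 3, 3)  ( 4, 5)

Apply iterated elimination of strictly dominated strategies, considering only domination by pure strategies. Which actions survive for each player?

P1 drop C (B beats it: P:9>7 Q:9>3 R:9>4)
P2 drop R (P beats it: A:11>9 B:7>6)
P1→{A,B} P2→{P,Q}

Survivors P1:{A,B} P2:{P,Q}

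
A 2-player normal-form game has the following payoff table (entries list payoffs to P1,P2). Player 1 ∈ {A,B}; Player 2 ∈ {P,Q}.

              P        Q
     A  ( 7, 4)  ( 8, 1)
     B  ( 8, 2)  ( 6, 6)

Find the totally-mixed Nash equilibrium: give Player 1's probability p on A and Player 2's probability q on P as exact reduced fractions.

P1 indiff ⇒ q·7+(1-q)·8 = q·8+(1-q)·6 ⇒ q(-1) = (1-q)(-2) ⇒ q = 2/3
P2 indiff ⇒ p·4+(1-p)·2 = p·1+(1-p)·6 ⇒ p(3) = (1-p)(4) ⇒ p = 4/7

P1 mixes 4/7 on A; P2 mixes 2/3 on P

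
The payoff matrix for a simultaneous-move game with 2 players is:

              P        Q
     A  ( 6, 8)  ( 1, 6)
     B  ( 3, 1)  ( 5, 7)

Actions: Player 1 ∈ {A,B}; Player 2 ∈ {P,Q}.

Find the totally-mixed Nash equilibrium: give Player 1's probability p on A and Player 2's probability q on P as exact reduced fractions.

P1 indiff ⇒ q·6+(1-q)·1 = q·3+(1-q)·5 ⇒ q(3) = (1-q)(4) ⇒ q = 4/7
P2 indiff ⇒ p·8+(1-p)·1 = p·6+(1-p)·7 ⇒ p(2) = (1-p)(6) ⇒ p = 3/4

(p,q) = (3/4, 4/7)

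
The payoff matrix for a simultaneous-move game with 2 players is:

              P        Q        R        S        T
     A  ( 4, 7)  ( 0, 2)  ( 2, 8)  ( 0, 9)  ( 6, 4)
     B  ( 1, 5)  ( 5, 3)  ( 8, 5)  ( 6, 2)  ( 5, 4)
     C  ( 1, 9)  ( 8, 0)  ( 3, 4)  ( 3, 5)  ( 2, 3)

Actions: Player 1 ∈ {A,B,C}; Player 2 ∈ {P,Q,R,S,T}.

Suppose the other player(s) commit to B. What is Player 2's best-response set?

u_2(P vs B) = 5
u_2(Q vs B) = 3
u_2(R vs B) = 5
u_2(S vs B) = 2
u_2(T vs B) = 4
max payoff 5 at {P,R}

P2 best: {P,R}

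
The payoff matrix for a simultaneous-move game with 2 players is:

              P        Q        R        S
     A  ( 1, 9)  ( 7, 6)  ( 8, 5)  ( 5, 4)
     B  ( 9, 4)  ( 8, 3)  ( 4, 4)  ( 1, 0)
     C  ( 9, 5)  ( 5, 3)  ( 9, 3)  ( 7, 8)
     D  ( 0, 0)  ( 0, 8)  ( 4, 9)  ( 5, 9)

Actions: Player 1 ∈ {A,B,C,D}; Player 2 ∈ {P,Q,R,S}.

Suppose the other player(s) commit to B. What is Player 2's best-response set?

P2 best: {P,R}

u_2(P vs B) = 4
u_2(Q vs B) = 3
u_2(R vs B) = 4
u_2(S vs B) = 0
max payoff 4 at {P,R}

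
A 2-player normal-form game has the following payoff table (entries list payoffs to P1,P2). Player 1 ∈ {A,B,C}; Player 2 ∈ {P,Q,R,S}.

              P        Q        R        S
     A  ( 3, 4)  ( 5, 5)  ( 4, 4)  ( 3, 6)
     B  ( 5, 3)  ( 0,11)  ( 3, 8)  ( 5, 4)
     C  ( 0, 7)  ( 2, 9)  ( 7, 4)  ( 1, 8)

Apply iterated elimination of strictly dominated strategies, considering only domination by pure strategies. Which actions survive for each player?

P2 drop P (Q beats it: A:5>4 B:11>3 C:9>7)
P2 drop R (Q beats it: A:5>4 B:11>8 C:9>4)
P1 drop C (A beats it: Q:5>2 S:3>1)
P1→{A,B} P2→{Q,S}

Survivors P1:{A,B} P2:{Q,S}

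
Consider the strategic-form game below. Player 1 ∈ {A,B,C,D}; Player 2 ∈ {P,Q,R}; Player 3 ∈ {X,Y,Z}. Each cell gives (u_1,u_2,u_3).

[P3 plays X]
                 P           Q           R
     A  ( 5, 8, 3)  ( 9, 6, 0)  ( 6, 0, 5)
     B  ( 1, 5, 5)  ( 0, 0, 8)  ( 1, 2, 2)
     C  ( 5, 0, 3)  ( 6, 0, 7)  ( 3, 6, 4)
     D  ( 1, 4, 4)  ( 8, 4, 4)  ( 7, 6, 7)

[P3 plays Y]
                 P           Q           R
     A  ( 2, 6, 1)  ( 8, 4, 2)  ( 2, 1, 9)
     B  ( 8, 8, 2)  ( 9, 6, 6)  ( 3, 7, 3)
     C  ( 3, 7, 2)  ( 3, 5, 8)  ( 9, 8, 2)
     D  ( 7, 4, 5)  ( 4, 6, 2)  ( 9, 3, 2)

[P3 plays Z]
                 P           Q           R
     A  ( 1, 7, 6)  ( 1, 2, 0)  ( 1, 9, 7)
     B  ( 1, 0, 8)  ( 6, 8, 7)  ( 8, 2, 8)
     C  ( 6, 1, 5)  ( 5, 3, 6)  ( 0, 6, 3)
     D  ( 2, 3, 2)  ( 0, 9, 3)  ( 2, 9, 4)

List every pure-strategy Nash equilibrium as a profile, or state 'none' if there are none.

PSNE = {(D,R,X)}

(A,P,X): not NE [P3→Z gives 6>3]
(A,P,Y): not NE [P1→B gives 8>2; P3→Z gives 6>1]
(A,P,Z): not NE [P1→C gives 6>1; P2→R gives 9>7]
(A,Q,X): not NE [P2→P gives 8>6; P3→Y gives 2>0]
(A,Q,Y): not NE [P1→B gives 9>8; P2→P gives 6>4]
(A,Q,Z): not NE [P1→B gives 6>1; P2→R gives 9>2; P3→Y gives 2>0]
(A,R,X): not NE [P1→D gives 7>6; P2→P gives 8>0; P3→Y gives 9>5]
(A,R,Y): not NE [P1→D gives 9>2; P2→P gives 6>1]
(A,R,Z): not NE [P1→B gives 8>1; P3→Y gives 9>7]
(B,P,X): not NE [P1→C gives 5>1; P3→Z gives 8>5]
(B,P,Y): not NE [P3→Z gives 8>2]
(B,P,Z): not NE [P1→C gives 6>1; P2→Q gives 8>0]
(B,Q,X): not NE [P1→A gives 9>0; P2→P gives 5>0]
(B,Q,Y): not NE [P2→P gives 8>6; P3→X gives 8>6]
(B,Q,Z): not NE [P3→X gives 8>7]
(B,R,X): not NE [P1→D gives 7>1; P2→P gives 5>2; P3→Z gives 8>2]
(B,R,Y): not NE [P1→D gives 9>3; P2→P gives 8>7; P3→Z gives 8>3]
(B,R,Z): not NE [P2→Q gives 8>2]
(C,P,X): not NE [P2→R gives 6>0; P3→Z gives 5>3]
(C,P,Y): not NE [P1→B gives 8>3; P2→R gives 8>7; P3→Z gives 5>2]
(C,P,Z): not NE [P2→R gives 6>1]
(C,Q,X): not NE [P1→A gives 9>6; P2→R gives 6>0; P3→Y gives 8>7]
(C,Q,Y): not NE [P1→B gives 9>3; P2→R gives 8>5]
(C,Q,Z): not NE [P1→B gives 6>5; P2→R gives 6>3; P3→Y gives 8>6]
(C,R,X): not NE [P1→D gives 7>3]
(C,R,Y): not NE [P3→X gives 4>2]
(C,R,Z): not NE [P1→B gives 8>0; P3→X gives 4>3]
(D,P,X): not NE [P1→C gives 5>1; P2→R gives 6>4; P3→Y gives 5>4]
(D,P,Y): not NE [P1→B gives 8>7; P2→Q gives 6>4]
(D,P,Z): not NE [P1→C gives 6>2; P2→R gives 9>3; P3→Y gives 5>2]
(D,Q,X): not NE [P1→A gives 9>8; P2→R gives 6>4]
(D,Q,Y): not NE [P1→B gives 9>4; P3→X gives 4>2]
(D,Q,Z): not NE [P1→B gives 6>0; P3→X gives 4>3]
(D,R,X): NE
(D,R,Y): not NE [P2→Q gives 6>3; P3→X gives 7>2]
(D,R,Z): not NE [P1→B gives 8>2; P3→X gives 7>4]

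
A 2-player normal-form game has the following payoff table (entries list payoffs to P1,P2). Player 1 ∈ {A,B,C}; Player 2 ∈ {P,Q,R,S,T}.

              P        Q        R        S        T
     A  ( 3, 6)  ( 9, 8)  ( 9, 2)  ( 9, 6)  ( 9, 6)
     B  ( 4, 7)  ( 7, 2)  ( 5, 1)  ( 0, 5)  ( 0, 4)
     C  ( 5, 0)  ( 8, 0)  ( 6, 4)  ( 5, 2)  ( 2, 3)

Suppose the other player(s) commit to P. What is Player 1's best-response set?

u_1(A vs P) = 3
u_1(B vs P) = 4
u_1(C vs P) = 5
max payoff 5 at {C}

P1 best: {C}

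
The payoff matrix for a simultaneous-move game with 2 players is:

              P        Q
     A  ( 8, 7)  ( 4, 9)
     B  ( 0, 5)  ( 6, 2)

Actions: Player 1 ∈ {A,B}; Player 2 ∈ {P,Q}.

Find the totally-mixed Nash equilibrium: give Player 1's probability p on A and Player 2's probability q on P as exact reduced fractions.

p=3/5, q=1/5

P1 indiff ⇒ q·8+(1-q)·4 = q·0+(1-q)·6 ⇒ q(8) = (1-q)(2) ⇒ q = 1/5
P2 indiff ⇒ p·7+(1-p)·5 = p·9+(1-p)·2 ⇒ p(-2) = (1-p)(-3) ⇒ p = 3/5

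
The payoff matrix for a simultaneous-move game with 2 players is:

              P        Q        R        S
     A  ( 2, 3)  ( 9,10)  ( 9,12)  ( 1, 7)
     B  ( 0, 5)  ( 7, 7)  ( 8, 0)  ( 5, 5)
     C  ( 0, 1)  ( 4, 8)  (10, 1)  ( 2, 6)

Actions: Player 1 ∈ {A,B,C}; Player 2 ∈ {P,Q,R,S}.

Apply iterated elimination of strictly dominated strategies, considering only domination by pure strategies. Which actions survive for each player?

IESDS → P1:{A,C} P2:{Q,R}

P2 drop P (Q beats it: A:10>3 B:7>5 C:8>1)
P2 drop S (Q beats it: A:10>7 B:7>5 C:8>6)
P1 drop B (A beats it: Q:9>7 R:9>8)
P1→{A,C} P2→{Q,R}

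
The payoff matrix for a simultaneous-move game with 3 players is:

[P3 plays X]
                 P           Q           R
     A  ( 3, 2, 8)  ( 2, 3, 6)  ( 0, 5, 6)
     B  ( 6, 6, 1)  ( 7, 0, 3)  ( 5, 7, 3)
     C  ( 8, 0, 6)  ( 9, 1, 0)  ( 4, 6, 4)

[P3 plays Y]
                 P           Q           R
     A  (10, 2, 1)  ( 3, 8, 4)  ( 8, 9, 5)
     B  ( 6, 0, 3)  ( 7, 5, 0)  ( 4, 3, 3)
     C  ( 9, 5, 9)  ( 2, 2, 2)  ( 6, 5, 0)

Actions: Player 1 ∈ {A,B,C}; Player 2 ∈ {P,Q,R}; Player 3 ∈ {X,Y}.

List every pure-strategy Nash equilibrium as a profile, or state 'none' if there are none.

(A,P,X): not NE [P1→C gives 8>3; P2→R gives 5>2]
(A,P,Y): not NE [P2→R gives 9>2; P3→X gives 8>1]
(A,Q,X): not NE [P1→C gives 9>2; P2→R gives 5>3]
(A,Q,Y): not NE [P1→B gives 7>3; P2→R gives 9>8; P3→X gives 6>4]
(A,R,X): not NE [P1→B gives 5>0]
(A,R,Y): not NE [P3→X gives 6>5]
(B,P,X): not NE [P1→C gives 8>6; P2→R gives 7>6; P3→Y gives 3>1]
(B,P,Y): not NE [P1→A gives 10>6; P2→Q gives 5>0]
(B,Q,X): not NE [P1→C gives 9>7; P2→R gives 7>0]
(B,Q,Y): not NE [P3→X gives 3>0]
(B,R,X): NE
(B,R,Y): not NE [P1→A gives 8>4; P2→Q gives 5>3]
(C,P,X): not NE [P2→R gives 6>0; P3→Y gives 9>6]
(C,P,Y): not NE [P1→A gives 10>9]
(C,Q,X): not NE [P2→R gives 6>1; P3→Y gives 2>0]
(C,Q,Y): not NE [P1→B gives 7>2; P2→R gives 5>2]
(C,R,X): not NE [P1→B gives 5>4]
(C,R,Y): not NE [P1→A gives 8>6; P3→X gives 4>0]

NE set: (B,R,X)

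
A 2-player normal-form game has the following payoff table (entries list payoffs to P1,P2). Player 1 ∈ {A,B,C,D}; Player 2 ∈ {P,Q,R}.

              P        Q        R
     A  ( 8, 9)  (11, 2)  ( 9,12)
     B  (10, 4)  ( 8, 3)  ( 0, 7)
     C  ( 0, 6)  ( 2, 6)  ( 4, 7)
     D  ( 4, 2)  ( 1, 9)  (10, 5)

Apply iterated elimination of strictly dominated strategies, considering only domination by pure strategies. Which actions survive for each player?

P1 drop C (A beats it: P:8>0 Q:11>2 R:9>4)
P2 drop P (R beats it: A:12>9 B:7>4 D:5>2)
P1 drop B (A beats it: Q:11>8 R:9>0)
P1→{A,D} P2→{Q,R}

Remaining: P1:{A,D} P2:{Q,R}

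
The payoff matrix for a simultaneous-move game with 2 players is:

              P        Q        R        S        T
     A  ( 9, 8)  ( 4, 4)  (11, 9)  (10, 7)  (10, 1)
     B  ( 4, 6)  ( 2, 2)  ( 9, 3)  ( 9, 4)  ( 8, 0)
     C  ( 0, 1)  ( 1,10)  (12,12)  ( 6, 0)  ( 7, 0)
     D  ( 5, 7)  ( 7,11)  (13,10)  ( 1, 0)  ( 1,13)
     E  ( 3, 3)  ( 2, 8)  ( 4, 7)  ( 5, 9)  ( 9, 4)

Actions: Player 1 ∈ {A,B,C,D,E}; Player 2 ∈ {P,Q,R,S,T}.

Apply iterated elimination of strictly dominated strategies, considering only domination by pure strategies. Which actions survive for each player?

P1 drop B (A beats it: P:9>4 Q:4>2 R:11>9 S:10>9 T:10>8)
P1 drop E (A beats it: P:9>3 Q:4>2 R:11>4 S:10>5 T:10>9)
P2 drop P (R beats it: A:9>8 C:12>1 D:10>7)
P2 drop S (R beats it: A:9>7 C:12>0 D:10>0)
P1→{A,C,D} P2→{Q,R,T}

Survivors P1:{A,C,D} P2:{Q,R,T}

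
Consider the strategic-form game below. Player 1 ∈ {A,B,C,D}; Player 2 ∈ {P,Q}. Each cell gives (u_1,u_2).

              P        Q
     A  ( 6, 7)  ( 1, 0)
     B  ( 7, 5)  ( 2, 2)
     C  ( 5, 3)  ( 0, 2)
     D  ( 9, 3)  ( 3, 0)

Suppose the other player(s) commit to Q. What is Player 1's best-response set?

u_1(A vs Q) = 1
u_1(B vs Q) = 2
u_1(C vs Q) = 0
u_1(D vs Q) = 3
max payoff 3 at {D}

P1 best: {D}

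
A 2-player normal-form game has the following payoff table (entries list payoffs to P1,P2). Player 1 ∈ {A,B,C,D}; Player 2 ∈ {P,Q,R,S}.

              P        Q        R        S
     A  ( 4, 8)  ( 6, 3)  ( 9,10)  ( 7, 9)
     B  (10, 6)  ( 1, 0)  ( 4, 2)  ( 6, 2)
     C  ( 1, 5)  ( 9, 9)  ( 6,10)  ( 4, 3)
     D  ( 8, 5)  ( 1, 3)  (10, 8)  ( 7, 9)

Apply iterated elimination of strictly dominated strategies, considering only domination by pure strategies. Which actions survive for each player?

P2 drop Q (R beats it: A:10>3 B:2>0 C:10>9 D:8>3)
P1 drop C (A beats it: P:4>1 R:9>6 S:7>4)
P1→{A,B,D} P2→{P,R,S}

Remaining: P1:{A,B,D} P2:{P,R,S}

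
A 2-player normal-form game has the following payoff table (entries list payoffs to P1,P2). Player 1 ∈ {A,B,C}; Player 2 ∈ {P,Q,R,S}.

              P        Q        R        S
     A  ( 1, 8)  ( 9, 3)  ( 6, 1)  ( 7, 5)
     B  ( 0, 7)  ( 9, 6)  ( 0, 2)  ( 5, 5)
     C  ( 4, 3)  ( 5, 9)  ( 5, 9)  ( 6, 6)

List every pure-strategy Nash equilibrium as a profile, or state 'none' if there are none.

(A,P): not NE [P1→C gives 4>1]
(A,Q): not NE [P2→P gives 8>3]
(A,R): not NE [P2→P gives 8>1]
(A,S): not NE [P2→P gives 8>5]
(B,P): not NE [P1→C gives 4>0]
(B,Q): not NE [P2→P gives 7>6]
(B,R): not NE [P1→A gives 6>0; P2→P gives 7>2]
(B,S): not NE [P1→A gives 7>5; P2→P gives 7>5]
(C,P): not NE [P2→R gives 9>3]
(C,Q): not NE [P1→B gives 9>5]
(C,R): not NE [P1→A gives 6>5]
(C,S): not NE [P1→A gives 7>6; P2→R gives 9>6]

Equilibria: none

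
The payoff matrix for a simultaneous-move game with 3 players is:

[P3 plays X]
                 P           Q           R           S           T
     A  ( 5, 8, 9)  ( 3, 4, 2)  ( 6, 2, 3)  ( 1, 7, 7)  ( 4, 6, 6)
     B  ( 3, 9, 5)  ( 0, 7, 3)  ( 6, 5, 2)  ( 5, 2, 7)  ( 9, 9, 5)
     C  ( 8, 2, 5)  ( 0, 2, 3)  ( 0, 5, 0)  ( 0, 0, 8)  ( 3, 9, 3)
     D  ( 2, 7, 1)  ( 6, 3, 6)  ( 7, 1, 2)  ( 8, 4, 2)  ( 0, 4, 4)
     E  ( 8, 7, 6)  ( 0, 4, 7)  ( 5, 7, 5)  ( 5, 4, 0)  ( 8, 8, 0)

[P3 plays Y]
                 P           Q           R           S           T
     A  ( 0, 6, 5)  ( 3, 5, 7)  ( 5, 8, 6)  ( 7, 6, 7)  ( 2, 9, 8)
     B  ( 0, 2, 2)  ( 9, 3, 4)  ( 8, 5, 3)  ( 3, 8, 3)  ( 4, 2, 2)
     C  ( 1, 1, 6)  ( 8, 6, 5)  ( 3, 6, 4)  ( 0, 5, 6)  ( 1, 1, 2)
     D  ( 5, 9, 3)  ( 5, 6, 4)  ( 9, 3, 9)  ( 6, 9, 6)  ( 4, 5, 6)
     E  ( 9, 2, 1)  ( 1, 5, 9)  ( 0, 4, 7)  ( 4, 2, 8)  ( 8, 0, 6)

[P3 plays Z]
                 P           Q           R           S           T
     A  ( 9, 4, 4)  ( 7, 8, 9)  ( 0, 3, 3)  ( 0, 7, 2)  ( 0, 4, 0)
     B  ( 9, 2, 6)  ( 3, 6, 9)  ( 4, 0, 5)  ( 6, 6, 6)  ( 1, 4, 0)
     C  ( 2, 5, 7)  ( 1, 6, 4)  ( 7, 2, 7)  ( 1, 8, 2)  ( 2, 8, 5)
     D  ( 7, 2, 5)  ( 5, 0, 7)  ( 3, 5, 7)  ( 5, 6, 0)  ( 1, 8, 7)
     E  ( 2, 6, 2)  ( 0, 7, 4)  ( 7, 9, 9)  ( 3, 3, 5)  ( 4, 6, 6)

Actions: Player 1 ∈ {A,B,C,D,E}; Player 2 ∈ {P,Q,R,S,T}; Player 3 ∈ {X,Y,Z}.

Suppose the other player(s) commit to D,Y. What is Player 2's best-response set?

u_2(P vs D,Y) = 9
u_2(Q vs D,Y) = 6
u_2(R vs D,Y) = 3
u_2(S vs D,Y) = 9
u_2(T vs D,Y) = 5
max payoff 9 at {P,S}

argmax u_2 = {P,S}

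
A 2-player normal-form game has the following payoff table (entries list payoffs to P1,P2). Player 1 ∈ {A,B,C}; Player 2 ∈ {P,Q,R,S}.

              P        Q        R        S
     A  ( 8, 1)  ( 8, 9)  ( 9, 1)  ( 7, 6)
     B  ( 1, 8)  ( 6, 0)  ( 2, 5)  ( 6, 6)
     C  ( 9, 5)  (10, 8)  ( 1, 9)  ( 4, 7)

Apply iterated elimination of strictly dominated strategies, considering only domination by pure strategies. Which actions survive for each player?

Remaining: P1:{A,C} P2:{Q,R}

P1 drop B (A beats it: P:8>1 Q:8>6 R:9>2 S:7>6)
P2 drop P (Q beats it: A:9>1 C:8>5)
P2 drop S (Q beats it: A:9>6 C:8>7)
P1→{A,C} P2→{Q,R}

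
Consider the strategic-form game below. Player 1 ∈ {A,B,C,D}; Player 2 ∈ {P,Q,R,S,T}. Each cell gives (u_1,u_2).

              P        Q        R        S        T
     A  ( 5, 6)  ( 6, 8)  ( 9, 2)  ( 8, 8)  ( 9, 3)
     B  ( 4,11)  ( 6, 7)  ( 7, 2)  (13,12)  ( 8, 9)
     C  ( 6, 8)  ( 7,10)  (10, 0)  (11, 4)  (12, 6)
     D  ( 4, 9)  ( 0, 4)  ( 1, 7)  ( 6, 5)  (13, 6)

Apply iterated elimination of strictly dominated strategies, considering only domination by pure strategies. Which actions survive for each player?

P1 drop A (C beats it: P:6>5 Q:7>6 R:10>9 S:11>8 T:12>9)
P2 drop R (P beats it: B:11>2 C:8>0 D:9>7)
P2 drop T (P beats it: B:11>9 C:8>6 D:9>6)
P1 drop D (C beats it: P:6>4 Q:7>0 S:11>6)
P1→{B,C} P2→{P,Q,S}

IESDS → P1:{B,C} P2:{P,Q,S}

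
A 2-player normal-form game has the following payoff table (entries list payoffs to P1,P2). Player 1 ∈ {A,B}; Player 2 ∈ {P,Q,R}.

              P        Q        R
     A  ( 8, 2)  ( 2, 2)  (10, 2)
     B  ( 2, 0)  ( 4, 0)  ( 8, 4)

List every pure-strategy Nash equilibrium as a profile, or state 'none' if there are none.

(A,P): NE
(A,Q): not NE [P1→B gives 4>2]
(A,R): NE
(B,P): not NE [P1→A gives 8>2; P2→R gives 4>0]
(B,Q): not NE [P2→R gives 4>0]
(B,R): not NE [P1→A gives 10>8]

NE set: (A,P), (A,R)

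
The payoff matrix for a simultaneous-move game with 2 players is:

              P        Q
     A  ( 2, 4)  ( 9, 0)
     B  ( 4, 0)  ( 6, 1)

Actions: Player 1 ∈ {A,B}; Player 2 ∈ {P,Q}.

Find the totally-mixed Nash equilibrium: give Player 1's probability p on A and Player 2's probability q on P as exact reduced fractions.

P1 indiff ⇒ q·2+(1-q)·9 = q·4+(1-q)·6 ⇒ q(-2) = (1-q)(-3) ⇒ q = 3/5
P2 indiff ⇒ p·4+(1-p)·0 = p·0+(1-p)·1 ⇒ p(4) = (1-p)(1) ⇒ p = 1/5

p=1/5, q=3/5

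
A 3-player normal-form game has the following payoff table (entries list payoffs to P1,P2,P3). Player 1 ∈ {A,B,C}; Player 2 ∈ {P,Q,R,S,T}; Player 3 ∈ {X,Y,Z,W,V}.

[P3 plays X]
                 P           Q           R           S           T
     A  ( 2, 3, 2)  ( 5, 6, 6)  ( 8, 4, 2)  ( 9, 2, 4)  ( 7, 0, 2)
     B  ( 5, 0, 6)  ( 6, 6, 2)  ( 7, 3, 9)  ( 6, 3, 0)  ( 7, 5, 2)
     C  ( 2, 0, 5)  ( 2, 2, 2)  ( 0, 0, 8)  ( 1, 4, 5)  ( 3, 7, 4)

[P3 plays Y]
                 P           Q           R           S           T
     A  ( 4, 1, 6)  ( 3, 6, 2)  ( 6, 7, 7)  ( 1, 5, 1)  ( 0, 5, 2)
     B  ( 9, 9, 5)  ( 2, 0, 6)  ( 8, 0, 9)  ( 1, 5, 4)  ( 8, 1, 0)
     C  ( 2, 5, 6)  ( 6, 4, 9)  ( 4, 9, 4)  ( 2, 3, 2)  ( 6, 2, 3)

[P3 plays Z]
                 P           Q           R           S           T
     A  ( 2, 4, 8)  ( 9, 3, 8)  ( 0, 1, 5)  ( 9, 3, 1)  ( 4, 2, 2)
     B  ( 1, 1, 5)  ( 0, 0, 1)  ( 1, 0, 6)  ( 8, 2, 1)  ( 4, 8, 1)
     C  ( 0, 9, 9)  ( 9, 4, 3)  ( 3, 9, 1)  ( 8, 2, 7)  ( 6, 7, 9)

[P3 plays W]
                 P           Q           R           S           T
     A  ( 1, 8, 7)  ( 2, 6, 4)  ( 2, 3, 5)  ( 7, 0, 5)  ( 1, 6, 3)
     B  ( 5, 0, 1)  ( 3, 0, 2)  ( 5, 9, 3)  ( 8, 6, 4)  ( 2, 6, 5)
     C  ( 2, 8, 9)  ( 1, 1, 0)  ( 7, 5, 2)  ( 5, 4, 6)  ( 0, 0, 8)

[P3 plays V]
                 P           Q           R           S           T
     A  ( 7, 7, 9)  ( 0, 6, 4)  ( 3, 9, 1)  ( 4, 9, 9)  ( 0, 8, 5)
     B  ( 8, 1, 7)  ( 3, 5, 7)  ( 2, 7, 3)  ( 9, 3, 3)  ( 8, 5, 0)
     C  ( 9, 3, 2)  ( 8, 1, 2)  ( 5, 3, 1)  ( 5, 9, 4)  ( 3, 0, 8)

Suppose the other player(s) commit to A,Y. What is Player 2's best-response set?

argmax u_2 = {R}

u_2(P vs A,Y) = 1
u_2(Q vs A,Y) = 6
u_2(R vs A,Y) = 7
u_2(S vs A,Y) = 5
u_2(T vs A,Y) = 5
max payoff 7 at {R}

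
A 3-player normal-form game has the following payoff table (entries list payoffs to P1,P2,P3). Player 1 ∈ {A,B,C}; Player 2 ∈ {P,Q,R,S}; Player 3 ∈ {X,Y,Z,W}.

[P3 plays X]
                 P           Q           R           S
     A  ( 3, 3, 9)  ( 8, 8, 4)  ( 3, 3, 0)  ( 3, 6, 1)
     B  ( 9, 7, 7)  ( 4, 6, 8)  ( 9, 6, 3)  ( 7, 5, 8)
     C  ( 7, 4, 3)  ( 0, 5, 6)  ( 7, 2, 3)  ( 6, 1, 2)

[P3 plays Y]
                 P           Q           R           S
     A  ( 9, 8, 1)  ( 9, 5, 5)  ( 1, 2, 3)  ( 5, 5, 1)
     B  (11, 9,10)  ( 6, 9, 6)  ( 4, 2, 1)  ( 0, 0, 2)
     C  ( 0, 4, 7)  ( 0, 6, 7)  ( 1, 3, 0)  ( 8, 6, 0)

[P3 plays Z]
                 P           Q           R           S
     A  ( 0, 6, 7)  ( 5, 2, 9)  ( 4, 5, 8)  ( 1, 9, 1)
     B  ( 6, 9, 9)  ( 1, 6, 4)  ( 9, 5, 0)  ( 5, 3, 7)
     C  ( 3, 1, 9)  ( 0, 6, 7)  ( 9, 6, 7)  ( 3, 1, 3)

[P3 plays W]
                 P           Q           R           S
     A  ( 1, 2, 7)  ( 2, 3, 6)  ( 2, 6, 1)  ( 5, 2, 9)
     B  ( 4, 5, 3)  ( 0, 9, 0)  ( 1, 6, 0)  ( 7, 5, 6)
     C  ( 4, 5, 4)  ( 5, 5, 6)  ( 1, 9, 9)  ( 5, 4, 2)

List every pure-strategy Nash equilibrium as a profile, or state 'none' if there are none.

Nash profiles: (B,P,Y)

(A,P,X): not NE [P1→B gives 9>3; P2→Q gives 8>3]
(A,P,Y): not NE [P1→B gives 11>9; P3→X gives 9>1]
(A,P,Z): not NE [P1→B gives 6>0; P2→S gives 9>6; P3→X gives 9>7]
(A,P,W): not NE [P1→C gives 4>1; P2→R gives 6>2; P3→X gives 9>7]
(A,Q,X): not NE [P3→Z gives 9>4]
(A,Q,Y): not NE [P2→P gives 8>5; P3→Z gives 9>5]
(A,Q,Z): not NE [P2→S gives 9>2]
(A,Q,W): not NE [P1→C gives 5>2; P2→R gives 6>3; P3→Z gives 9>6]
(A,R,X): not NE [P1→B gives 9>3; P2→Q gives 8>3; P3→Z gives 8>0]
(A,R,Y): not NE [P1→B gives 4>1; P2→P gives 8>2; P3→Z gives 8>3]
(A,R,Z): not NE [P1→C gives 9>4; P2→S gives 9>5]
(A,R,W): not NE [P3→Z gives 8>1]
(A,S,X): not NE [P1→B gives 7>3; P2→Q gives 8>6; P3→W gives 9>1]
(A,S,Y): not NE [P1→C gives 8>5; P2→P gives 8>5; P3→W gives 9>1]
(A,S,Z): not NE [P1→B gives 5>1; P3→W gives 9>1]
(A,S,W): not NE [P1→B gives 7>5; P2→R gives 6>2]
(B,P,X): not NE [P3→Y gives 10>7]
(B,P,Y): NE
(B,P,Z): not NE [P3→Y gives 10>9]
(B,P,W): not NE [P2→Q gives 9>5; P3→Y gives 10>3]
(B,Q,X): not NE [P1→A gives 8>4; P2→P gives 7>6]
(B,Q,Y): not NE [P1→A gives 9>6; P3→X gives 8>6]
(B,Q,Z): not NE [P1→A gives 5>1; P2→P gives 9>6; P3→X gives 8>4]
(B,Q,W): not NE [P1→C gives 5>0; P3→X gives 8>0]
(B,R,X): not NE [P2→P gives 7>6]
(B,R,Y): not NE [P2→Q gives 9>2; P3→X gives 3>1]
(B,R,Z): not NE [P2→P gives 9>5; P3→X gives 3>0]
(B,R,W): not NE [P1→A gives 2>1; P2→Q gives 9>6; P3→X gives 3>0]
(B,S,X): not NE [P2→P gives 7>5]
(B,S,Y): not NE [P1→C gives 8>0; P2→Q gives 9>0; P3→X gives 8>2]
(B,S,Z): not NE [P2→P gives 9>3; P3→X gives 8>7]
(B,S,W): not NE [P2→Q gives 9>5; P3→X gives 8>6]
(C,P,X): not NE [P1→B gives 9>7; P2→Q gives 5>4; P3→Z gives 9>3]
(C,P,Y): not NE [P1→B gives 11>0; P2→S gives 6>4; P3→Z gives 9>7]
(C,P,Z): not NE [P1→B gives 6>3; P2→R gives 6>1]
(C,P,W): not NE [P2→R gives 9>5; P3→Z gives 9>4]
(C,Q,X): not NE [P1→A gives 8>0; P3→Z gives 7>6]
(C,Q,Y): not NE [P1→A gives 9>0]
(C,Q,Z): not NE [P1→A gives 5>0]
(C,Q,W): not NE [P2→R gives 9>5; P3→Z gives 7>6]
(C,R,X): not NE [P1→B gives 9>7; P2→Q gives 5>2; P3→W gives 9>3]
(C,R,Y): not NE [P1→B gives 4>1; P2→S gives 6>3; P3→W gives 9>0]
(C,R,Z): not NE [P3→W gives 9>7]
(C,R,W): not NE [P1→A gives 2>1]
(C,S,X): not NE [P1→B gives 7>6; P2→Q gives 5>1; P3→Z gives 3>2]
(C,S,Y): not NE [P3→Z gives 3>0]
(C,S,Z): not NE [P1→B gives 5>3; P2→R gives 6>1]
(C,S,W): not NE [P1→B gives 7>5; P2→R gives 9>4; P3→Z gives 3>2]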